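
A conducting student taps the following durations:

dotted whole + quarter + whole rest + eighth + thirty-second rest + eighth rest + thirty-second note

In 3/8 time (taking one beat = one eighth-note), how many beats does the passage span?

24.5

One eighth-note beat = 4 thirty-second notes.
Express everything in thirty-second notes: dotted whole = 48; quarter = 8; whole rest = 32; eighth = 4; thirty-second rest = 1; eighth rest = 4; thirty-second note = 1.
Sum: 48 + 8 + 32 + 4 + 1 + 4 + 1 = 98.
98 ÷ 4 = 24.5 beats.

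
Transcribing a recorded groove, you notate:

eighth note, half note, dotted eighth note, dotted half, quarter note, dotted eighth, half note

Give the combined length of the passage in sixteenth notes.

40

Express everything in sixteenth notes: eighth note = 2; half note = 8; dotted eighth note = 3; dotted half = 12; quarter note = 4; dotted eighth = 3; half note = 8.
Adding: 2 + 8 + 3 + 12 + 4 + 3 + 8 = 40 sixteenth notes.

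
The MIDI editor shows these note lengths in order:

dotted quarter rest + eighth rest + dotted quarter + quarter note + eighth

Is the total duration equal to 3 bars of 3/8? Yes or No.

One bar of 3/8 = 3 eighth notes, so 3 bars = 9.
In eighth notes: dotted quarter rest = 3; eighth rest = 1; dotted quarter = 3; quarter note = 2; eighth = 1.
Altogether 3 + 1 + 3 + 2 + 1 = 10.
10 exceeds 9, so the answer is No.

No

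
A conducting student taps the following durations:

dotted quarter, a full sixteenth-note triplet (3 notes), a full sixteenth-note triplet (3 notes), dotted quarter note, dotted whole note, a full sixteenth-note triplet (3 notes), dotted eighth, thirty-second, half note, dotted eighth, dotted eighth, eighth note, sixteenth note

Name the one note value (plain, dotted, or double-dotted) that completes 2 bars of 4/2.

dotted sixteenth note

2 bars of 4/2 = 128 thirty-second notes.
Each duration in thirty-second notes: dotted quarter = 12; a full sixteenth-note triplet (3 notes) (three triplet sixteenths span one eighth) = 4; a full sixteenth-note triplet (3 notes) (three triplet sixteenths span one eighth) = 4; dotted quarter note = 12; dotted whole note = 48; a full sixteenth-note triplet (3 notes) (three triplet sixteenths span one eighth) = 4; dotted eighth = 6; thirty-second = 1; half note = 16; dotted eighth = 6; dotted eighth = 6; eighth note = 4; sixteenth note = 2.
Adding: 12 + 4 + 4 + 12 + 48 + 4 + 6 + 1 + 16 + 6 + 6 + 4 + 2 = 125.
Remaining: 128 − 125 = 3 thirty-second notes, which is a dotted sixteenth note.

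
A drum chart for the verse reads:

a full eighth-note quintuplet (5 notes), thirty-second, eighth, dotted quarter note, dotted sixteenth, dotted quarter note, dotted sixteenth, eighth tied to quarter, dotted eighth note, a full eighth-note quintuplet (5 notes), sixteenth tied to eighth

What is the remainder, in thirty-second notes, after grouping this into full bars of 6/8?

19

One bar of 6/8 = 24 thirty-second notes.
Express everything in thirty-second notes: a full eighth-note quintuplet (5 notes) (five quintuplet eighths span one half) = 16; thirty-second = 1; eighth = 4; dotted quarter note = 12; dotted sixteenth = 3; dotted quarter note = 12; dotted sixteenth = 3; eighth tied to quarter (eighth + quarter) = 12; dotted eighth note = 6; a full eighth-note quintuplet (5 notes) (five quintuplet eighths span one half) = 16; sixteenth tied to eighth (sixteenth + eighth) = 6.
Sum: 16 + 1 + 4 + 12 + 3 + 12 + 3 + 12 + 6 + 16 + 6 = 91.
91 ÷ 24 = 3 complete bars with 19 thirty-second notes remaining.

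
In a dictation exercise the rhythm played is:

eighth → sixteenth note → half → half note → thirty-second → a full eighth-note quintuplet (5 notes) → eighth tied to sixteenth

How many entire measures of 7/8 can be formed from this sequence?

One bar of 7/8 = 28 thirty-second notes.
Convert each value to thirty-second notes: eighth = 4; sixteenth note = 2; half = 16; half note = 16; thirty-second = 1; a full eighth-note quintuplet (5 notes) (five quintuplet eighths span one half) = 16; eighth tied to sixteenth (eighth + sixteenth) = 6.
Sum: 4 + 2 + 16 + 16 + 1 + 16 + 6 = 61.
61 ÷ 28 = 2 complete bars with 5 left over.

2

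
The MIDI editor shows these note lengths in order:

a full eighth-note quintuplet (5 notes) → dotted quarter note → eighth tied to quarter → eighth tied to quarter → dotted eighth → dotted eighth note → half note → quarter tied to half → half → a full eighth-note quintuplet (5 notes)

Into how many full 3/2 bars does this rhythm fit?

One bar of 3/2 = 24 sixteenth notes.
In sixteenth notes: a full eighth-note quintuplet (5 notes) (five quintuplet eighths span one half) = 8; dotted quarter note = 6; eighth tied to quarter (eighth + quarter) = 6; eighth tied to quarter (eighth + quarter) = 6; dotted eighth = 3; dotted eighth note = 3; half note = 8; quarter tied to half (quarter + half) = 12; half = 8; a full eighth-note quintuplet (5 notes) (five quintuplet eighths span one half) = 8.
Total: 8 + 6 + 6 + 6 + 3 + 3 + 8 + 12 + 8 + 8 = 68.
68 ÷ 24 = 2 complete bars with 20 left over.

2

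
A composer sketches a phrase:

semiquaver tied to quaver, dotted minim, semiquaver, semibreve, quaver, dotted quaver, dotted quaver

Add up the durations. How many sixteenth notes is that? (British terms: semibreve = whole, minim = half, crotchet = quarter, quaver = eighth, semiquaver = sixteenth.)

Express everything in sixteenth notes: semiquaver tied to quaver (semiquaver + quaver) = 3; dotted minim = 12; semiquaver = 1; semibreve = 16; quaver = 2; dotted quaver = 3; dotted quaver = 3.
Altogether 3 + 12 + 1 + 16 + 2 + 3 + 3 = 40 sixteenth notes.

40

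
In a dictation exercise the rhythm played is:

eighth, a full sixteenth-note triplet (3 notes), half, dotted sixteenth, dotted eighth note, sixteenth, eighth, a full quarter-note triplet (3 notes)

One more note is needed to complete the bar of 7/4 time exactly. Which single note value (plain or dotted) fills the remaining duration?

The bar of 7/4 = 56 thirty-second notes.
Express everything in thirty-second notes: eighth = 4; a full sixteenth-note triplet (3 notes) (three triplet sixteenths span one eighth) = 4; half = 16; dotted sixteenth = 3; dotted eighth note = 6; sixteenth = 2; eighth = 4; a full quarter-note triplet (3 notes) (three triplet quarters span one half) = 16.
Sum: 4 + 4 + 16 + 3 + 6 + 2 + 4 + 16 = 55.
Remaining: 56 − 55 = 1 thirty-second note, which is a thirty-second note.

thirty-second note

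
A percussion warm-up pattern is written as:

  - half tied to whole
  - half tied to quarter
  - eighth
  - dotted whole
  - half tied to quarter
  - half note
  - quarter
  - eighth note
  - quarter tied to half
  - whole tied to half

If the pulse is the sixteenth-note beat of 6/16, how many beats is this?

One sixteenth-note beat = 2 thirty-second notes.
Express everything in thirty-second notes: half tied to whole (half + whole) = 48; half tied to quarter (half + quarter) = 24; eighth = 4; dotted whole = 48; half tied to quarter (half + quarter) = 24; half note = 16; quarter = 8; eighth note = 4; quarter tied to half (quarter + half) = 24; whole tied to half (whole + half) = 48.
Adding: 48 + 24 + 4 + 48 + 24 + 16 + 8 + 4 + 24 + 48 = 248.
248 ÷ 2 = 124 beats.

124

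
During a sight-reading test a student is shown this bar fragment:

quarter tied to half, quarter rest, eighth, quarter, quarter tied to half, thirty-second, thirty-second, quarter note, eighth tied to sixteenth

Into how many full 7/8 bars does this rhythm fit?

3

One bar of 7/8 = 28 thirty-second notes.
Express everything in thirty-second notes: quarter tied to half (quarter + half) = 24; quarter rest = 8; eighth = 4; quarter = 8; quarter tied to half (quarter + half) = 24; thirty-second = 1; thirty-second = 1; quarter note = 8; eighth tied to sixteenth (eighth + sixteenth) = 6.
Sum: 24 + 8 + 4 + 8 + 24 + 1 + 1 + 8 + 6 = 84.
84 ÷ 28 = 3 complete bars with 0 left over.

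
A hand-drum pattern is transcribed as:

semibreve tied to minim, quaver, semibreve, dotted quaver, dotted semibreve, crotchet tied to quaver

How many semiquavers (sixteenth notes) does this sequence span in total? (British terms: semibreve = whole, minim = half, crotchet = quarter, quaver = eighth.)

75

Each duration in sixteenth notes: semibreve tied to minim (semibreve + minim) = 24; quaver = 2; semibreve = 16; dotted quaver = 3; dotted semibreve = 24; crotchet tied to quaver (crotchet + quaver) = 6.
Total: 24 + 2 + 16 + 3 + 24 + 6 = 75 sixteenth notes.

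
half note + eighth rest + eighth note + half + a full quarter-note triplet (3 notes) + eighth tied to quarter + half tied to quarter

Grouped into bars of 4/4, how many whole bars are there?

One bar of 4/4 = 8 eighth notes.
Convert each value to eighth notes: half note = 4; eighth rest = 1; eighth note = 1; half = 4; a full quarter-note triplet (3 notes) (three triplet quarters span one half) = 4; eighth tied to quarter (eighth + quarter) = 3; half tied to quarter (half + quarter) = 6.
Total: 4 + 1 + 1 + 4 + 4 + 3 + 6 = 23.
23 ÷ 8 = 2 complete bars with 7 left over.

2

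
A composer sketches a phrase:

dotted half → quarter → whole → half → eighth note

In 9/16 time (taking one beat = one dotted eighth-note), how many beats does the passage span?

One dotted eighth-note beat = 3 sixteenth notes.
Convert each value to sixteenth notes: dotted half = 12; quarter = 4; whole = 16; half = 8; eighth note = 2.
Total: 12 + 4 + 16 + 8 + 2 = 42.
42 ÷ 3 = 14 beats.

14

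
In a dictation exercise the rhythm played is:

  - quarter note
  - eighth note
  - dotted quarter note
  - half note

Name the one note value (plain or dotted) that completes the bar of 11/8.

The bar of 11/8 = 11 eighth notes.
Convert each value to eighth notes: quarter note = 2; eighth note = 1; dotted quarter note = 3; half note = 4.
Adding: 2 + 1 + 3 + 4 = 10.
Remaining: 11 − 10 = 1 eighth note, which is a eighth note.

eighth note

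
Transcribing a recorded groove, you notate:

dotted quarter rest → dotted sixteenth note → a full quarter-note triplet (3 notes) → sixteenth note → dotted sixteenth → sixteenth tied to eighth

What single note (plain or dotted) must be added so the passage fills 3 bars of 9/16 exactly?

dotted quarter note

3 bars of 9/16 = 54 thirty-second notes.
Each duration in thirty-second notes: dotted quarter rest = 12; dotted sixteenth note = 3; a full quarter-note triplet (3 notes) (three triplet quarters span one half) = 16; sixteenth note = 2; dotted sixteenth = 3; sixteenth tied to eighth (sixteenth + eighth) = 6.
Total: 12 + 3 + 16 + 2 + 3 + 6 = 42.
Remaining: 54 − 42 = 12 thirty-second notes, which is a dotted quarter note.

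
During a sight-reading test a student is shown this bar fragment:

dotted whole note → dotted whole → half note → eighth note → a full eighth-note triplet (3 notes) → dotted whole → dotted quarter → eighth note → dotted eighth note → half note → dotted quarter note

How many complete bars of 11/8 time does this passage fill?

One bar of 11/8 = 22 sixteenth notes.
Express everything in sixteenth notes: dotted whole note = 24; dotted whole = 24; half note = 8; eighth note = 2; a full eighth-note triplet (3 notes) (three triplet eighths span one quarter) = 4; dotted whole = 24; dotted quarter = 6; eighth note = 2; dotted eighth note = 3; half note = 8; dotted quarter note = 6.
Altogether 24 + 24 + 8 + 2 + 4 + 24 + 6 + 2 + 3 + 8 + 6 = 111.
111 ÷ 22 = 5 complete bars with 1 left over.

5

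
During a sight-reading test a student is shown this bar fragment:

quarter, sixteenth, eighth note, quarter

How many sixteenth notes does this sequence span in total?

Working in sixteenth notes: quarter = 4; sixteenth = 1; eighth note = 2; quarter = 4.
Sum: 4 + 1 + 2 + 4 = 11 sixteenth notes.

11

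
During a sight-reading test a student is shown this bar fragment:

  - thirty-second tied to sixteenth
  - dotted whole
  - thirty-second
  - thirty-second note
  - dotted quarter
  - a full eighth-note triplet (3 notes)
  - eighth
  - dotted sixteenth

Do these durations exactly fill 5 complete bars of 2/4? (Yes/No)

Yes

One bar of 2/4 = 16 thirty-second notes, so 5 bars = 80.
Each duration in thirty-second notes: thirty-second tied to sixteenth (thirty-second + sixteenth) = 3; dotted whole = 48; thirty-second = 1; thirty-second note = 1; dotted quarter = 12; a full eighth-note triplet (3 notes) (three triplet eighths span one quarter) = 8; eighth = 4; dotted sixteenth = 3.
Sum: 3 + 48 + 1 + 1 + 12 + 8 + 4 + 3 = 80.
80 equals 80, so the answer is Yes.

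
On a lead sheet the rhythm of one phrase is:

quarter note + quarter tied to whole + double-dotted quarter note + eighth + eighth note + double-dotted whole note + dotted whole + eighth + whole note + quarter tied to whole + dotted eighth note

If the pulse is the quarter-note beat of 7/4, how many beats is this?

One quarter-note beat = 4 sixteenth notes.
Working in sixteenth notes: quarter note = 4; quarter tied to whole (quarter + whole) = 20; double-dotted quarter note = 7; eighth = 2; eighth note = 2; double-dotted whole note = 28; dotted whole = 24; eighth = 2; whole note = 16; quarter tied to whole (quarter + whole) = 20; dotted eighth note = 3.
Adding: 4 + 20 + 7 + 2 + 2 + 28 + 24 + 2 + 16 + 20 + 3 = 128.
128 ÷ 4 = 32 beats.

32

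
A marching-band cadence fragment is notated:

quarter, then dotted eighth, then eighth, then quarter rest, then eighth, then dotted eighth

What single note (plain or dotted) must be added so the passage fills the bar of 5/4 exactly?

The bar of 5/4 = 20 sixteenth notes.
Express everything in sixteenth notes: quarter = 4; dotted eighth = 3; eighth = 2; quarter rest = 4; eighth = 2; dotted eighth = 3.
Adding: 4 + 3 + 2 + 4 + 2 + 3 = 18.
Remaining: 20 − 18 = 2 sixteenth notes, which is a eighth note.

eighth note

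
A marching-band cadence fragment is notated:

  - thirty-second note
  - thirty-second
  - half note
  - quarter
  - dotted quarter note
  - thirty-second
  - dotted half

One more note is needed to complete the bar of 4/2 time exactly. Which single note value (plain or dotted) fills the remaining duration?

thirty-second note

The bar of 4/2 = 64 thirty-second notes.
Convert each value to thirty-second notes: thirty-second note = 1; thirty-second = 1; half note = 16; quarter = 8; dotted quarter note = 12; thirty-second = 1; dotted half = 24.
Total: 1 + 1 + 16 + 8 + 12 + 1 + 24 = 63.
Remaining: 64 − 63 = 1 thirty-second note, which is a thirty-second note.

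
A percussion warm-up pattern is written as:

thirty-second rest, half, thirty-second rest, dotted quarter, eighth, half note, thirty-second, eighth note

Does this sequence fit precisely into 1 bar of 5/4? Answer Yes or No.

No

One bar of 5/4 = 40 thirty-second notes.
Express everything in thirty-second notes: thirty-second rest = 1; half = 16; thirty-second rest = 1; dotted quarter = 12; eighth = 4; half note = 16; thirty-second = 1; eighth note = 4.
Altogether 1 + 16 + 1 + 12 + 4 + 16 + 1 + 4 = 55.
55 exceeds 40, so the answer is No.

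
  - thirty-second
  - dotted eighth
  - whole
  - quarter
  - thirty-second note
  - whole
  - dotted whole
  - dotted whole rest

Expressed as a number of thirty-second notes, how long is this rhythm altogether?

Express everything in thirty-second notes: thirty-second = 1; dotted eighth = 6; whole = 32; quarter = 8; thirty-second note = 1; whole = 32; dotted whole = 48; dotted whole rest = 48.
Sum: 1 + 6 + 32 + 8 + 1 + 32 + 48 + 48 = 176 thirty-second notes.

176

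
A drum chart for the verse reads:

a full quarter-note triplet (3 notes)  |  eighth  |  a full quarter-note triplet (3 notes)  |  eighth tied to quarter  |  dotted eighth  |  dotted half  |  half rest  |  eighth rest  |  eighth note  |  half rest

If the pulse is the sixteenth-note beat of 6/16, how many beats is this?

59

One sixteenth-note beat = 2 thirty-second notes.
Convert each value to thirty-second notes: a full quarter-note triplet (3 notes) (three triplet quarters span one half) = 16; eighth = 4; a full quarter-note triplet (3 notes) (three triplet quarters span one half) = 16; eighth tied to quarter (eighth + quarter) = 12; dotted eighth = 6; dotted half = 24; half rest = 16; eighth rest = 4; eighth note = 4; half rest = 16.
Total: 16 + 4 + 16 + 12 + 6 + 24 + 16 + 4 + 4 + 16 = 118.
118 ÷ 2 = 59 beats.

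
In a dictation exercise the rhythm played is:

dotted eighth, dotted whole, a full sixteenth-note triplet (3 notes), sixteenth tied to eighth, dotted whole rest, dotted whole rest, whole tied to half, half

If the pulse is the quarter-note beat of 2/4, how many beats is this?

One quarter-note beat = 4 sixteenth notes.
Express everything in sixteenth notes: dotted eighth = 3; dotted whole = 24; a full sixteenth-note triplet (3 notes) (three triplet sixteenths span one eighth) = 2; sixteenth tied to eighth (sixteenth + eighth) = 3; dotted whole rest = 24; dotted whole rest = 24; whole tied to half (whole + half) = 24; half = 8.
Sum: 3 + 24 + 2 + 3 + 24 + 24 + 24 + 8 = 112.
112 ÷ 4 = 28 beats.

28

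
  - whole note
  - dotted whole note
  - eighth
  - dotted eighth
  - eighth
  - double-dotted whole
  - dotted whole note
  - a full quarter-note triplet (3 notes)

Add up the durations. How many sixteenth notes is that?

107

In sixteenth notes: whole note = 16; dotted whole note = 24; eighth = 2; dotted eighth = 3; eighth = 2; double-dotted whole = 28; dotted whole note = 24; a full quarter-note triplet (3 notes) (three triplet quarters span one half) = 8.
Adding: 16 + 24 + 2 + 3 + 2 + 28 + 24 + 8 = 107 sixteenth notes.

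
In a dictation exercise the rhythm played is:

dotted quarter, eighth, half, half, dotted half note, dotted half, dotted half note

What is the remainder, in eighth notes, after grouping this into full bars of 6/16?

One bar of 6/16 = 3 eighth notes.
Convert each value to eighth notes: dotted quarter = 3; eighth = 1; half = 4; half = 4; dotted half note = 6; dotted half = 6; dotted half note = 6.
Altogether 3 + 1 + 4 + 4 + 6 + 6 + 6 = 30.
30 ÷ 3 = 10 complete bars with 0 eighth notes remaining.

0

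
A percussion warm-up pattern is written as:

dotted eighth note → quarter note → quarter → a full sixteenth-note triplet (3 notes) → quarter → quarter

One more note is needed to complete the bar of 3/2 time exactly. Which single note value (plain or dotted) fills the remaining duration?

dotted eighth note

The bar of 3/2 = 24 sixteenth notes.
In sixteenth notes: dotted eighth note = 3; quarter note = 4; quarter = 4; a full sixteenth-note triplet (3 notes) (three triplet sixteenths span one eighth) = 2; quarter = 4; quarter = 4.
Total: 3 + 4 + 4 + 2 + 4 + 4 = 21.
Remaining: 24 − 21 = 3 sixteenth notes, which is a dotted eighth note.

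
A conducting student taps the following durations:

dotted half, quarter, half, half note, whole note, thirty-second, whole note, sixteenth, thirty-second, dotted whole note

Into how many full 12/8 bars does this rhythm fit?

3

One bar of 12/8 = 48 thirty-second notes.
Convert each value to thirty-second notes: dotted half = 24; quarter = 8; half = 16; half note = 16; whole note = 32; thirty-second = 1; whole note = 32; sixteenth = 2; thirty-second = 1; dotted whole note = 48.
Total: 24 + 8 + 16 + 16 + 32 + 1 + 32 + 2 + 1 + 48 = 180.
180 ÷ 48 = 3 complete bars with 36 left over.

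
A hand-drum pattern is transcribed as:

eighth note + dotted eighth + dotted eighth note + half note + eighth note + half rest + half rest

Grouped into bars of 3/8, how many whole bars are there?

5

One bar of 3/8 = 6 sixteenth notes.
Each duration in sixteenth notes: eighth note = 2; dotted eighth = 3; dotted eighth note = 3; half note = 8; eighth note = 2; half rest = 8; half rest = 8.
Altogether 2 + 3 + 3 + 8 + 2 + 8 + 8 = 34.
34 ÷ 6 = 5 complete bars with 4 left over.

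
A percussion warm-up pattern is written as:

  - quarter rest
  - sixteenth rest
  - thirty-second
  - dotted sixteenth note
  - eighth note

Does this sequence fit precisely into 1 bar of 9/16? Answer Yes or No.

One bar of 9/16 = 18 thirty-second notes.
In thirty-second notes: quarter rest = 8; sixteenth rest = 2; thirty-second = 1; dotted sixteenth note = 3; eighth note = 4.
Adding: 8 + 2 + 1 + 3 + 4 = 18.
18 equals 18, so the answer is Yes.

Yes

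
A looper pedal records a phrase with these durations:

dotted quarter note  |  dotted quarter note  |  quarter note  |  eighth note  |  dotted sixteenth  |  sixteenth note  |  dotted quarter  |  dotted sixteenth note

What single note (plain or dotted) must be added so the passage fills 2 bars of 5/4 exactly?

dotted half note

2 bars of 5/4 = 80 thirty-second notes.
Each duration in thirty-second notes: dotted quarter note = 12; dotted quarter note = 12; quarter note = 8; eighth note = 4; dotted sixteenth = 3; sixteenth note = 2; dotted quarter = 12; dotted sixteenth note = 3.
Sum: 12 + 12 + 8 + 4 + 3 + 2 + 12 + 3 = 56.
Remaining: 80 − 56 = 24 thirty-second notes, which is a dotted half note.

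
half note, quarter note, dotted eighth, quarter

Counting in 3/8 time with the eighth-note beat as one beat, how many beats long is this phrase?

9.5

One eighth-note beat = 2 sixteenth notes.
Each duration in sixteenth notes: half note = 8; quarter note = 4; dotted eighth = 3; quarter = 4.
Altogether 8 + 4 + 3 + 4 = 19.
19 ÷ 2 = 9.5 beats.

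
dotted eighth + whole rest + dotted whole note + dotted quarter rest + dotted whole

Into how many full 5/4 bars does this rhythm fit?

3

One bar of 5/4 = 20 sixteenth notes.
Convert each value to sixteenth notes: dotted eighth = 3; whole rest = 16; dotted whole note = 24; dotted quarter rest = 6; dotted whole = 24.
Sum: 3 + 16 + 24 + 6 + 24 = 73.
73 ÷ 20 = 3 complete bars with 13 left over.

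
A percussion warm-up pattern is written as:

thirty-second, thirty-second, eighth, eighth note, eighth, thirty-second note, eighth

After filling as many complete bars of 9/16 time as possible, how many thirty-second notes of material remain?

One bar of 9/16 = 18 thirty-second notes.
Convert each value to thirty-second notes: thirty-second = 1; thirty-second = 1; eighth = 4; eighth note = 4; eighth = 4; thirty-second note = 1; eighth = 4.
Sum: 1 + 1 + 4 + 4 + 4 + 1 + 4 = 19.
19 ÷ 18 = 1 complete bar with 1 thirty-second note remaining.

1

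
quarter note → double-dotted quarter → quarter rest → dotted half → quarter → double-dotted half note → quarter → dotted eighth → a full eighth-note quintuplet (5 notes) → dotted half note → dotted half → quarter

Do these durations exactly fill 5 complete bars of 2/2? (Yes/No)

No

One bar of 2/2 = 16 sixteenth notes, so 5 bars = 80.
Each duration in sixteenth notes: quarter note = 4; double-dotted quarter = 7; quarter rest = 4; dotted half = 12; quarter = 4; double-dotted half note = 14; quarter = 4; dotted eighth = 3; a full eighth-note quintuplet (5 notes) (five quintuplet eighths span one half) = 8; dotted half note = 12; dotted half = 12; quarter = 4.
Sum: 4 + 7 + 4 + 12 + 4 + 14 + 4 + 3 + 8 + 12 + 12 + 4 = 88.
88 exceeds 80, so the answer is No.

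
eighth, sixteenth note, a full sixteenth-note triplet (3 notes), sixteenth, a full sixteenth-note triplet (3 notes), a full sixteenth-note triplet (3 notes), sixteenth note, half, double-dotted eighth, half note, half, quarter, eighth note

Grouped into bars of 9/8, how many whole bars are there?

One bar of 9/8 = 36 thirty-second notes.
Convert each value to thirty-second notes: eighth = 4; sixteenth note = 2; a full sixteenth-note triplet (3 notes) (three triplet sixteenths span one eighth) = 4; sixteenth = 2; a full sixteenth-note triplet (3 notes) (three triplet sixteenths span one eighth) = 4; a full sixteenth-note triplet (3 notes) (three triplet sixteenths span one eighth) = 4; sixteenth note = 2; half = 16; double-dotted eighth = 7; half note = 16; half = 16; quarter = 8; eighth note = 4.
Sum: 4 + 2 + 4 + 2 + 4 + 4 + 2 + 16 + 7 + 16 + 16 + 8 + 4 = 89.
89 ÷ 36 = 2 complete bars with 17 left over.

2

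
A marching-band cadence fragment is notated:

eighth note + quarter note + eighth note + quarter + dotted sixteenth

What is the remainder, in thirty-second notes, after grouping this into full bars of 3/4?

One bar of 3/4 = 24 thirty-second notes.
Convert each value to thirty-second notes: eighth note = 4; quarter note = 8; eighth note = 4; quarter = 8; dotted sixteenth = 3.
Adding: 4 + 8 + 4 + 8 + 3 = 27.
27 ÷ 24 = 1 complete bar with 3 thirty-second notes remaining.

3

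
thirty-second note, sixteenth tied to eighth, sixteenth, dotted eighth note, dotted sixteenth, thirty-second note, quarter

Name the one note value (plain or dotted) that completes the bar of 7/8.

The bar of 7/8 = 28 thirty-second notes.
Express everything in thirty-second notes: thirty-second note = 1; sixteenth tied to eighth (sixteenth + eighth) = 6; sixteenth = 2; dotted eighth note = 6; dotted sixteenth = 3; thirty-second note = 1; quarter = 8.
Adding: 1 + 6 + 2 + 6 + 3 + 1 + 8 = 27.
Remaining: 28 − 27 = 1 thirty-second note, which is a thirty-second note.

thirty-second note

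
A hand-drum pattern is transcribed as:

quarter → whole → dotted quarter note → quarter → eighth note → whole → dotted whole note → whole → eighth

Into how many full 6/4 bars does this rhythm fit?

One bar of 6/4 = 12 eighth notes.
Convert each value to eighth notes: quarter = 2; whole = 8; dotted quarter note = 3; quarter = 2; eighth note = 1; whole = 8; dotted whole note = 12; whole = 8; eighth = 1.
Altogether 2 + 8 + 3 + 2 + 1 + 8 + 12 + 8 + 1 = 45.
45 ÷ 12 = 3 complete bars with 9 left over.

3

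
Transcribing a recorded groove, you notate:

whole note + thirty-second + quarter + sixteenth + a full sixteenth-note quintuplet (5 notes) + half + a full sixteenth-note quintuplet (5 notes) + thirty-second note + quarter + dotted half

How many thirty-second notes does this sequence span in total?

Express everything in thirty-second notes: whole note = 32; thirty-second = 1; quarter = 8; sixteenth = 2; a full sixteenth-note quintuplet (5 notes) (five quintuplet sixteenths span one quarter) = 8; half = 16; a full sixteenth-note quintuplet (5 notes) (five quintuplet sixteenths span one quarter) = 8; thirty-second note = 1; quarter = 8; dotted half = 24.
Sum: 32 + 1 + 8 + 2 + 8 + 16 + 8 + 1 + 8 + 24 = 108 thirty-second notes.

108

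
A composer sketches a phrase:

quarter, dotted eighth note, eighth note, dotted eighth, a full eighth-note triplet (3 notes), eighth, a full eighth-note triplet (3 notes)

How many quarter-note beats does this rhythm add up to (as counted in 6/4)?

One quarter-note beat = 4 sixteenth notes.
Express everything in sixteenth notes: quarter = 4; dotted eighth note = 3; eighth note = 2; dotted eighth = 3; a full eighth-note triplet (3 notes) (three triplet eighths span one quarter) = 4; eighth = 2; a full eighth-note triplet (3 notes) (three triplet eighths span one quarter) = 4.
Adding: 4 + 3 + 2 + 3 + 4 + 2 + 4 = 22.
22 ÷ 4 = 5.5 beats.

5.5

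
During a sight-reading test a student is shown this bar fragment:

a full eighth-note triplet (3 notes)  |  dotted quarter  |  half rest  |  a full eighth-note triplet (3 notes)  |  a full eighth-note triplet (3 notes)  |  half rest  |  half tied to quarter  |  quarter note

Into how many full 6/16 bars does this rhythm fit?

One bar of 6/16 = 3 eighth notes.
Express everything in eighth notes: a full eighth-note triplet (3 notes) (three triplet eighths span one quarter) = 2; dotted quarter = 3; half rest = 4; a full eighth-note triplet (3 notes) (three triplet eighths span one quarter) = 2; a full eighth-note triplet (3 notes) (three triplet eighths span one quarter) = 2; half rest = 4; half tied to quarter (half + quarter) = 6; quarter note = 2.
Altogether 2 + 3 + 4 + 2 + 2 + 4 + 6 + 2 = 25.
25 ÷ 3 = 8 complete bars with 1 left over.

8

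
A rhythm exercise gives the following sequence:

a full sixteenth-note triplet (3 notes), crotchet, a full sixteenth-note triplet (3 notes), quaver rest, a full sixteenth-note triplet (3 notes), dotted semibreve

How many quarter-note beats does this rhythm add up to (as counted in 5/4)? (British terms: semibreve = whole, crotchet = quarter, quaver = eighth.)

One quarter-note beat = 2 eighth notes.
Each duration in eighth notes: a full sixteenth-note triplet (3 notes) (three triplet sixteenths span one eighth) = 1; crotchet = 2; a full sixteenth-note triplet (3 notes) (three triplet sixteenths span one eighth) = 1; quaver rest = 1; a full sixteenth-note triplet (3 notes) (three triplet sixteenths span one eighth) = 1; dotted semibreve = 12.
Sum: 1 + 2 + 1 + 1 + 1 + 12 = 18.
18 ÷ 2 = 9 beats.

9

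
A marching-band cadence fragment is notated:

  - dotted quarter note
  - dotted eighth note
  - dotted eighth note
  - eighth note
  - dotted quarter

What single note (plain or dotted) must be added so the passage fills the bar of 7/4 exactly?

The bar of 7/4 = 28 sixteenth notes.
Working in sixteenth notes: dotted quarter note = 6; dotted eighth note = 3; dotted eighth note = 3; eighth note = 2; dotted quarter = 6.
Total: 6 + 3 + 3 + 2 + 6 = 20.
Remaining: 28 − 20 = 8 sixteenth notes, which is a half note.

half note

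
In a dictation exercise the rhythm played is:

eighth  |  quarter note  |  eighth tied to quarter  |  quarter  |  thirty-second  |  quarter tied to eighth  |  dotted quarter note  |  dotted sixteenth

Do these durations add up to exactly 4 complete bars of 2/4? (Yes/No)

No

One bar of 2/4 = 16 thirty-second notes, so 4 bars = 64.
Express everything in thirty-second notes: eighth = 4; quarter note = 8; eighth tied to quarter (eighth + quarter) = 12; quarter = 8; thirty-second = 1; quarter tied to eighth (quarter + eighth) = 12; dotted quarter note = 12; dotted sixteenth = 3.
Adding: 4 + 8 + 12 + 8 + 1 + 12 + 12 + 3 = 60.
60 falls short of 64, so the answer is No.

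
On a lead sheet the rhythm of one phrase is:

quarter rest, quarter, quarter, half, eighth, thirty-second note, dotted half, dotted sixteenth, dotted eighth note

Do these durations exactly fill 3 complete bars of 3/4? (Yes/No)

One bar of 3/4 = 24 thirty-second notes, so 3 bars = 72.
Each duration in thirty-second notes: quarter rest = 8; quarter = 8; quarter = 8; half = 16; eighth = 4; thirty-second note = 1; dotted half = 24; dotted sixteenth = 3; dotted eighth note = 6.
Altogether 8 + 8 + 8 + 16 + 4 + 1 + 24 + 3 + 6 = 78.
78 exceeds 72, so the answer is No.

No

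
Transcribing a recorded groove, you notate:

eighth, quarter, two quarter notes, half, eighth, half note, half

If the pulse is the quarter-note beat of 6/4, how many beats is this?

10

One quarter-note beat = 2 eighth notes.
Express everything in eighth notes: eighth = 1; quarter = 2; quarter note = 2; quarter note = 2; half = 4; eighth = 1; half note = 4; half = 4.
Sum: 1 + 2 + 2 + 2 + 4 + 1 + 4 + 4 = 20.
20 ÷ 2 = 10 beats.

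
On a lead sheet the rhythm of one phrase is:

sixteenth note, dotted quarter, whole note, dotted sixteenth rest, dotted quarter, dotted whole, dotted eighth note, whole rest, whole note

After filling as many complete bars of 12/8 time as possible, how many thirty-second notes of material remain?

One bar of 12/8 = 48 thirty-second notes.
Each duration in thirty-second notes: sixteenth note = 2; dotted quarter = 12; whole note = 32; dotted sixteenth rest = 3; dotted quarter = 12; dotted whole = 48; dotted eighth note = 6; whole rest = 32; whole note = 32.
Sum: 2 + 12 + 32 + 3 + 12 + 48 + 6 + 32 + 32 = 179.
179 ÷ 48 = 3 complete bars with 35 thirty-second notes remaining.

35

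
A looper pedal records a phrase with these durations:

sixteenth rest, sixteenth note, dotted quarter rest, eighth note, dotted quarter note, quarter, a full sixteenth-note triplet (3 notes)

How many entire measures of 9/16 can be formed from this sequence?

One bar of 9/16 = 9 sixteenth notes.
Each duration in sixteenth notes: sixteenth rest = 1; sixteenth note = 1; dotted quarter rest = 6; eighth note = 2; dotted quarter note = 6; quarter = 4; a full sixteenth-note triplet (3 notes) (three triplet sixteenths span one eighth) = 2.
Total: 1 + 1 + 6 + 2 + 6 + 4 + 2 = 22.
22 ÷ 9 = 2 complete bars with 4 left over.

2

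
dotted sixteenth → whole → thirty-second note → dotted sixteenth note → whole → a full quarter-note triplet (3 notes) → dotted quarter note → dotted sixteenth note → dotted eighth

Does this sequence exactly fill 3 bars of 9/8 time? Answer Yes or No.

Yes

One bar of 9/8 = 36 thirty-second notes, so 3 bars = 108.
Working in thirty-second notes: dotted sixteenth = 3; whole = 32; thirty-second note = 1; dotted sixteenth note = 3; whole = 32; a full quarter-note triplet (3 notes) (three triplet quarters span one half) = 16; dotted quarter note = 12; dotted sixteenth note = 3; dotted eighth = 6.
Altogether 3 + 32 + 1 + 3 + 32 + 16 + 12 + 3 + 6 = 108.
108 equals 108, so the answer is Yes.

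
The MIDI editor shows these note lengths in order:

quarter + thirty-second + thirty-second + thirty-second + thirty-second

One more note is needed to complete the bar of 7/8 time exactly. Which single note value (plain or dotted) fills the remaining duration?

half note

The bar of 7/8 = 28 thirty-second notes.
Convert each value to thirty-second notes: quarter = 8; thirty-second = 1; thirty-second = 1; thirty-second = 1; thirty-second = 1.
Sum: 8 + 1 + 1 + 1 + 1 = 12.
Remaining: 28 − 12 = 16 thirty-second notes, which is a half note.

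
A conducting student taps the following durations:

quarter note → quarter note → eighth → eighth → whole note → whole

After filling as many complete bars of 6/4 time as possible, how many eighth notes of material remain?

10

One bar of 6/4 = 12 eighth notes.
Express everything in eighth notes: quarter note = 2; quarter note = 2; eighth = 1; eighth = 1; whole note = 8; whole = 8.
Total: 2 + 2 + 1 + 1 + 8 + 8 = 22.
22 ÷ 12 = 1 complete bar with 10 eighth notes remaining.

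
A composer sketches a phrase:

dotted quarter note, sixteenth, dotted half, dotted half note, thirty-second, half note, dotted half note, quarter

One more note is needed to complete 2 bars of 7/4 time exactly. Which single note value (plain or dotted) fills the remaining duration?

2 bars of 7/4 = 112 thirty-second notes.
Working in thirty-second notes: dotted quarter note = 12; sixteenth = 2; dotted half = 24; dotted half note = 24; thirty-second = 1; half note = 16; dotted half note = 24; quarter = 8.
Altogether 12 + 2 + 24 + 24 + 1 + 16 + 24 + 8 = 111.
Remaining: 112 − 111 = 1 thirty-second note, which is a thirty-second note.

thirty-second note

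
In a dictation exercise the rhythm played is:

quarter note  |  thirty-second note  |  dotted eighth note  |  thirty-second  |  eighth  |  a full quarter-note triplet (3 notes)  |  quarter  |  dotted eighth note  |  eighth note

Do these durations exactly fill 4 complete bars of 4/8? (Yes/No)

One bar of 4/8 = 16 thirty-second notes, so 4 bars = 64.
Express everything in thirty-second notes: quarter note = 8; thirty-second note = 1; dotted eighth note = 6; thirty-second = 1; eighth = 4; a full quarter-note triplet (3 notes) (three triplet quarters span one half) = 16; quarter = 8; dotted eighth note = 6; eighth note = 4.
Adding: 8 + 1 + 6 + 1 + 4 + 16 + 8 + 6 + 4 = 54.
54 falls short of 64, so the answer is No.

No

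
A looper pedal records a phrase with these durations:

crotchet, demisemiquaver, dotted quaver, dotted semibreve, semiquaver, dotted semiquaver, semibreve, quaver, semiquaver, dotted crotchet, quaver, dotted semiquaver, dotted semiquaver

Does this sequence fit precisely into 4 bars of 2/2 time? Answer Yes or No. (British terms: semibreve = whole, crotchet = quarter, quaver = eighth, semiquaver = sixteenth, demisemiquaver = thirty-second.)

Yes

One bar of 2/2 = 32 thirty-second notes, so 4 bars = 128.
In thirty-second notes: crotchet = 8; demisemiquaver = 1; dotted quaver = 6; dotted semibreve = 48; semiquaver = 2; dotted semiquaver = 3; semibreve = 32; quaver = 4; semiquaver = 2; dotted crotchet = 12; quaver = 4; dotted semiquaver = 3; dotted semiquaver = 3.
Altogether 8 + 1 + 6 + 48 + 2 + 3 + 32 + 4 + 2 + 12 + 4 + 3 + 3 = 128.
128 equals 128, so the answer is Yes.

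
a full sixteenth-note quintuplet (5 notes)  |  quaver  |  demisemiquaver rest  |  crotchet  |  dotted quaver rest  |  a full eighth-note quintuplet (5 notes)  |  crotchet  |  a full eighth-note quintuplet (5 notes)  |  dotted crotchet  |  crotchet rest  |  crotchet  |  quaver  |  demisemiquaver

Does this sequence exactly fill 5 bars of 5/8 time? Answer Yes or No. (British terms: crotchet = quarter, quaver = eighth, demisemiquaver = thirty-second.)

Yes

One bar of 5/8 = 20 thirty-second notes, so 5 bars = 100.
Express everything in thirty-second notes: a full sixteenth-note quintuplet (5 notes) (five quintuplet sixteenths span one quarter) = 8; quaver = 4; demisemiquaver rest = 1; crotchet = 8; dotted quaver rest = 6; a full eighth-note quintuplet (5 notes) (five quintuplet eighths span one half) = 16; crotchet = 8; a full eighth-note quintuplet (5 notes) (five quintuplet eighths span one half) = 16; dotted crotchet = 12; crotchet rest = 8; crotchet = 8; quaver = 4; demisemiquaver = 1.
Adding: 8 + 4 + 1 + 8 + 6 + 16 + 8 + 16 + 12 + 8 + 8 + 4 + 1 = 100.
100 equals 100, so the answer is Yes.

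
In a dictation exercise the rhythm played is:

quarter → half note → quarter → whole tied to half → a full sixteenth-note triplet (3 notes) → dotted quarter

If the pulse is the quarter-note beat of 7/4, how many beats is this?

12

One quarter-note beat = 2 eighth notes.
Working in eighth notes: quarter = 2; half note = 4; quarter = 2; whole tied to half (whole + half) = 12; a full sixteenth-note triplet (3 notes) (three triplet sixteenths span one eighth) = 1; dotted quarter = 3.
Adding: 2 + 4 + 2 + 12 + 1 + 3 = 24.
24 ÷ 2 = 12 beats.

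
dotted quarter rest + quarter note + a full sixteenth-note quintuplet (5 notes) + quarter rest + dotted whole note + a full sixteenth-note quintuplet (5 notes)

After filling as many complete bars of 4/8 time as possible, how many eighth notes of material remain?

3

One bar of 4/8 = 4 eighth notes.
Working in eighth notes: dotted quarter rest = 3; quarter note = 2; a full sixteenth-note quintuplet (5 notes) (five quintuplet sixteenths span one quarter) = 2; quarter rest = 2; dotted whole note = 12; a full sixteenth-note quintuplet (5 notes) (five quintuplet sixteenths span one quarter) = 2.
Total: 3 + 2 + 2 + 2 + 12 + 2 = 23.
23 ÷ 4 = 5 complete bars with 3 eighth notes remaining.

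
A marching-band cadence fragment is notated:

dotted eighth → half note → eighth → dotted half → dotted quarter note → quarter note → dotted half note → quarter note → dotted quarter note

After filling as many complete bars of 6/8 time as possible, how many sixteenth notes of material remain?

9

One bar of 6/8 = 12 sixteenth notes.
Working in sixteenth notes: dotted eighth = 3; half note = 8; eighth = 2; dotted half = 12; dotted quarter note = 6; quarter note = 4; dotted half note = 12; quarter note = 4; dotted quarter note = 6.
Sum: 3 + 8 + 2 + 12 + 6 + 4 + 12 + 4 + 6 = 57.
57 ÷ 12 = 4 complete bars with 9 sixteenth notes remaining.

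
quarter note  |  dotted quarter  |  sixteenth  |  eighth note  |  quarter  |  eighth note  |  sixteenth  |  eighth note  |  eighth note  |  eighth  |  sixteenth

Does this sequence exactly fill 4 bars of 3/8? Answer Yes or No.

No

One bar of 3/8 = 6 sixteenth notes, so 4 bars = 24.
In sixteenth notes: quarter note = 4; dotted quarter = 6; sixteenth = 1; eighth note = 2; quarter = 4; eighth note = 2; sixteenth = 1; eighth note = 2; eighth note = 2; eighth = 2; sixteenth = 1.
Total: 4 + 6 + 1 + 2 + 4 + 2 + 1 + 2 + 2 + 2 + 1 = 27.
27 exceeds 24, so the answer is No.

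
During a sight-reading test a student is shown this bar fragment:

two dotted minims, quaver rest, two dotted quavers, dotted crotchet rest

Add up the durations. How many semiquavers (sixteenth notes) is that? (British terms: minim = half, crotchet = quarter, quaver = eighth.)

38

Each duration in sixteenth notes: dotted minim = 12; dotted minim = 12; quaver rest = 2; dotted quaver = 3; dotted quaver = 3; dotted crotchet rest = 6.
Sum: 12 + 12 + 2 + 3 + 3 + 6 = 38 sixteenth notes.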